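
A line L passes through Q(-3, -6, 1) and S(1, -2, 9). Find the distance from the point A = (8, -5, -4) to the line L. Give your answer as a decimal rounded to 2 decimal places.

A direction vector for L is S − Q = (4, 4, 8).
Taking (-3, -6, 1) on L with direction v = (4, 4, 8): w = A − (-3, -6, 1) = (11, 1, -5), and w × v = (28, -108, 40).
Distance = |w × v| / |v| = √14048 / √96 ≈ 12.10.

12.10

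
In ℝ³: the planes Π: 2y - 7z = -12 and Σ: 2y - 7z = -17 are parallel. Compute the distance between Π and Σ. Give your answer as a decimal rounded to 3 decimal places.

0.687

Same normal n = (0, 2, -7) with |n| = √53; distance = |-12 − (-17)| / |n| = 5/√53 ≈ 0.687.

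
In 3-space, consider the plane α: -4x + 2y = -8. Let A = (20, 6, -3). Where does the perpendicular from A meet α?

Foot = A − λn with λ = (n·A − d)/|n|² = (-68 − (-8))/20 = -3.
Foot = (20, 6, -3) − (-3)·(-4, 2, 0) = (8, 12, -3).

(8, 12, -3)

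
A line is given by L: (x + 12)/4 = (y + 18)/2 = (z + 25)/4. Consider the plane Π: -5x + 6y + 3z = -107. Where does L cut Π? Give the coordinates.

(4, -10, -9)

L has direction (4, 2, 4) through (-12, -18, -25).
Substitute r = (-12, -18, -25) + t(4, 2, 4) into the plane: -123 + 4t = -107, so t = 4.
Intersection: (-12, -18, -25) + 4·(4, 2, 4) = (4, -10, -9).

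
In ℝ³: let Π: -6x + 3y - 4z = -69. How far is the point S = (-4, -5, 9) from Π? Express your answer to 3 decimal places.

n·S − d = (-6)·(-4) + (3)·(-5) + (-4)·(9) − (-69) = 42; |n| = √61.
Distance = |42| / √61 = 42/√61 ≈ 5.378.

5.378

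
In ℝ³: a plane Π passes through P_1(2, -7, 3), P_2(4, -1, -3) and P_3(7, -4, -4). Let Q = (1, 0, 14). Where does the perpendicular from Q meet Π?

P_1P_2 = (2, 6, -6), P_1P_3 = (5, 3, -7); a normal to Π is P_1P_2 × P_1P_3 = (-24, -16, -24).
Using P_1: Π has equation -24x - 16y - 24z = -8.
Foot = Q − λn with λ = (n·Q − d)/|n|² = (-360 − (-8))/1408 = -1/4.
Foot = (1, 0, 14) − (-1/4)·(-24, -16, -24) = (-5, -4, 8).

(-5, -4, 8)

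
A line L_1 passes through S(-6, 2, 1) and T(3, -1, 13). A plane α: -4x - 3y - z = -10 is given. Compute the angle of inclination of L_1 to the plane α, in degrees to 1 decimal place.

30.0

A direction vector for L_1 is T − S = (9, -3, 12).
sin θ = |n·v| / (|n||v|) = |-39| / (√26 · √234) = 0.50000.
θ ≈ 30.0°.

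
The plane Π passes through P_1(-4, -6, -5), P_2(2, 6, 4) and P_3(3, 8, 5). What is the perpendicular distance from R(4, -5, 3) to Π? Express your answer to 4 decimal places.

6.7082

P_1P_2 = (6, 12, 9), P_1P_3 = (7, 14, 10); a normal to Π is P_1P_2 × P_1P_3 = (-6, 3, 0).
Using P_1: Π has equation -6x + 3y = 6.
n·R − d = (-6)·(4) + (3)·(-5) + (0)·(3) − 6 = -45; |n| = √45.
Distance = |-45| / √45 = 45/√45 ≈ 6.7082.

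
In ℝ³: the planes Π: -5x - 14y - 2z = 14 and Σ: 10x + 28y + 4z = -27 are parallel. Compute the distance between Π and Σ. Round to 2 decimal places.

Rescale Σ by 1/(-2): -5x - 14y - 2z = 27/2. Then distance = |14 − (27/2)| / √225 ≈ 0.03.

0.03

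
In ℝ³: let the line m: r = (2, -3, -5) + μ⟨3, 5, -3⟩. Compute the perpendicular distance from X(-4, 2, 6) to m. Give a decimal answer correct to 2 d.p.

12.89

Taking (2, -3, -5) on m with direction v = (3, 5, -3): w = X − (2, -3, -5) = (-6, 5, 11), and w × v = (-70, 15, -45).
Distance = |w × v| / |v| = √7150 / √43 ≈ 12.89.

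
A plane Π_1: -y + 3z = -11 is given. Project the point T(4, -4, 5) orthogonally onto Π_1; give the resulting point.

(4, -1, -4)

Foot = T − λn with λ = (n·T − d)/|n|² = (19 − (-11))/10 = 3.
Foot = (4, -4, 5) − 3·(0, -1, 3) = (4, -1, -4).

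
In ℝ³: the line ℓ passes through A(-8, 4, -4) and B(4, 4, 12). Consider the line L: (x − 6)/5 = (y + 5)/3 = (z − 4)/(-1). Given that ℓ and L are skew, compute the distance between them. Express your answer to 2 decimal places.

A direction vector for ℓ is B − A = (12, 0, 16).
L has direction (5, 3, -1) through (6, -5, 4).
Common perpendicular direction n = (12, 0, 16) × (5, 3, -1) = (-48, 92, 36).
With w = (6, -5, 4) − (-8, 4, -4) = (14, -9, 8), w · n = -1212.
Distance = |w · n| / |n| = |-1212| / √12064 ≈ 11.03.

11.03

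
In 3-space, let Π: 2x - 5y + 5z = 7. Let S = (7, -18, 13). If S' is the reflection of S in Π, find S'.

(-5, 12, -17)

λ = (n·S − d)/|n|² = (169 − 7)/54 = 3.
Reflection = S − 2λn = (7, -18, 13) − 6·(2, -5, 5) = (-5, 12, -17).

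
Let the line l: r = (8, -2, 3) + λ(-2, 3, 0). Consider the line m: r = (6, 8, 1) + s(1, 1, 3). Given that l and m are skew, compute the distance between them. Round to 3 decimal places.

Common perpendicular direction n = (-2, 3, 0) × (1, 1, 3) = (9, 6, -5).
With w = (6, 8, 1) − (8, -2, 3) = (-2, 10, -2), w · n = 52.
Distance = |w · n| / |n| = |52| / √142 ≈ 4.364.

4.364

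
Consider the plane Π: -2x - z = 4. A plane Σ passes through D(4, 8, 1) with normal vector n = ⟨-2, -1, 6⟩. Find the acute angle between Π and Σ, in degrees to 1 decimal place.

82.0

Σ: n·r = n·D gives -2x - y + 6z = -10.
cos θ = |n₁·n₂| / (|n₁||n₂|) = |-2| / (√5 · √41).
θ = arccos(0.13969) ≈ 82.0°.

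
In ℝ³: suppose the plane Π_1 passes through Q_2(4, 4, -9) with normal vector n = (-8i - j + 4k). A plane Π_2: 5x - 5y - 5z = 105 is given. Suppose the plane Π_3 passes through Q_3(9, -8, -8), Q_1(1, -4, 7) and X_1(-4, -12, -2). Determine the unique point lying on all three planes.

(7, -8, -6)

Π_1: n·r = n·Q_2 gives -8x - y + 4z = -72.
Q_3Q_1 = (-8, 4, 15), Q_3X_1 = (-13, -4, 6); a normal to Π_3 is Q_3Q_1 × Q_3X_1 = (84, -147, 84).
Using Q_3: Π_3 has equation 84x - 147y + 84z = 1260.
Solving the 3×3 linear system -8x - y + 4z = -72, 5x - 5y - 5z = 105, 84x - 147y + 84z = 1260 (e.g. by elimination or Cramer's rule, determinant = 8820) gives (7, -8, -6).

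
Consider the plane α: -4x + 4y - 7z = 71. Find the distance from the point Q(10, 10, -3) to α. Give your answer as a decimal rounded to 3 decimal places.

5.556

n·Q − d = (-4)·(10) + (4)·(10) + (-7)·(-3) − 71 = -50; |n| = √81.
Distance = |-50| / √81 = 50/√81 ≈ 5.556.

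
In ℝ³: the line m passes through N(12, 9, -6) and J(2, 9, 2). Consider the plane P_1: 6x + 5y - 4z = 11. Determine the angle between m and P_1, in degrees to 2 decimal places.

54.95

A direction vector for m is J − N = (-10, 0, 8).
sin θ = |n·v| / (|n||v|) = |-92| / (√77 · √164) = 0.81869.
θ ≈ 54.95°.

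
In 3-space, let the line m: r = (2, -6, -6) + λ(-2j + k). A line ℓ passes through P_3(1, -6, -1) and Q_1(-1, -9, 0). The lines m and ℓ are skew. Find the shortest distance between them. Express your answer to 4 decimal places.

A direction vector for ℓ is Q_1 − P_3 = (-2, -3, 1).
Common perpendicular direction n = (0, -2, 1) × (-2, -3, 1) = (1, -2, -4).
With w = (1, -6, -1) − (2, -6, -6) = (-1, 0, 5), w · n = -21.
Distance = |w · n| / |n| = |-21| / √21 ≈ 4.5826.

4.5826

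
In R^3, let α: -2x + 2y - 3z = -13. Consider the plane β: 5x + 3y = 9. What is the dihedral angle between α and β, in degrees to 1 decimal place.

80.4

cos θ = |n₁·n₂| / (|n₁||n₂|) = |-4| / (√17 · √34).
θ = arccos(0.16638) ≈ 80.4°.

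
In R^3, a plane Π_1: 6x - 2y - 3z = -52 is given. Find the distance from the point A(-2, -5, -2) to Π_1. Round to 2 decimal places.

8.00

n·A − d = (6)·(-2) + (-2)·(-5) + (-3)·(-2) − (-52) = 56; |n| = √49.
Distance = |56| / √49 = 56/√49 ≈ 8.00.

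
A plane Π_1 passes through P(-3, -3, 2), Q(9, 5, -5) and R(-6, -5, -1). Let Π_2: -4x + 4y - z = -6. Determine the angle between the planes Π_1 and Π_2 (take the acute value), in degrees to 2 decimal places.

15.07

PQ = (12, 8, -7), PR = (-3, -2, -3); a normal to Π_1 is PQ × PR = (-38, 57, 0).
Using P: Π_1 has equation -38x + 57y = -57.
cos θ = |n₁·n₂| / (|n₁||n₂|) = |380| / (√4693 · √33).
θ = arccos(0.96561) ≈ 15.07°.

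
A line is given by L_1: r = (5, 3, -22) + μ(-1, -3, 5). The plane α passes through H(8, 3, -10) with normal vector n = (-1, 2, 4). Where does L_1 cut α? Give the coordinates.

(2, -6, -7)

α: n·r = n·H gives -x + 2y + 4z = -42.
Substitute r = (5, 3, -22) + t(-1, -3, 5) into the plane: -87 + 15t = -42, so t = 3.
Intersection: (5, 3, -22) + 3·(-1, -3, 5) = (2, -6, -7).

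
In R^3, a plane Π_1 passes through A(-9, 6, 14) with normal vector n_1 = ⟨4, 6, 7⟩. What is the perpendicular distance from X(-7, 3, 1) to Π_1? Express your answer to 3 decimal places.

10.050

Π_1: n_1·r = n_1·A gives 4x + 6y + 7z = 98.
n·X − d = (4)·(-7) + (6)·(3) + (7)·(1) − 98 = -101; |n| = √101.
Distance = |-101| / √101 = 101/√101 ≈ 10.050.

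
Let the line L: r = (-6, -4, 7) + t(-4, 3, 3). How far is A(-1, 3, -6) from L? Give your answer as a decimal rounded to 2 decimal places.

Taking (-6, -4, 7) on L with direction v = (-4, 3, 3): w = A − (-6, -4, 7) = (5, 7, -13), and w × v = (60, 37, 43).
Distance = |w × v| / |v| = √6818 / √34 ≈ 14.16.

14.16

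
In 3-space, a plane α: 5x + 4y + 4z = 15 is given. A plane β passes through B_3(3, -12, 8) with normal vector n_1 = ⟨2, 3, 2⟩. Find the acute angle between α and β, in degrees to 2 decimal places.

15.48

β: n_1·r = n_1·B_3 gives 2x + 3y + 2z = -14.
cos θ = |n₁·n₂| / (|n₁||n₂|) = |30| / (√57 · √17).
θ = arccos(0.96374) ≈ 15.48°.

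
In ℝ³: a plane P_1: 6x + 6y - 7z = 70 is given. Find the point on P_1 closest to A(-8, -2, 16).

(4, 10, 2)

Foot = A − λn with λ = (n·A − d)/|n|² = (-172 − 70)/121 = -2.
Foot = (-8, -2, 16) − (-2)·(6, 6, -7) = (4, 10, 2).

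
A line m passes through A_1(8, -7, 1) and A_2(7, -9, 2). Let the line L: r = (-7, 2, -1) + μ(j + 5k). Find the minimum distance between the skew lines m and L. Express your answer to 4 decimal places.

17.4855

A direction vector for m is A_2 − A_1 = (-1, -2, 1).
Common perpendicular direction n = (-1, -2, 1) × (0, 1, 5) = (-11, 5, -1).
With w = (-7, 2, -1) − (8, -7, 1) = (-15, 9, -2), w · n = 212.
Distance = |w · n| / |n| = |212| / √147 ≈ 17.4855.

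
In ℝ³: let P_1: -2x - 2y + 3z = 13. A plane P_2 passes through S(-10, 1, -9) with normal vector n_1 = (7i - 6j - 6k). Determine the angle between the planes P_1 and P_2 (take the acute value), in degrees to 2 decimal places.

63.83

P_2: n_1·r = n_1·S gives 7x - 6y - 6z = -22.
cos θ = |n₁·n₂| / (|n₁||n₂|) = |-20| / (√17 · √121).
θ = arccos(0.44097) ≈ 63.83°.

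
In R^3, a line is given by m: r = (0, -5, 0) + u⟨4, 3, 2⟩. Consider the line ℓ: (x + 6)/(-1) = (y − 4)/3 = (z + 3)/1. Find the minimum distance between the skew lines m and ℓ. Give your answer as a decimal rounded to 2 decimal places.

ℓ has direction (-1, 3, 1) through (-6, 4, -3).
Common perpendicular direction n = (4, 3, 2) × (-1, 3, 1) = (-3, -6, 15).
With w = (-6, 4, -3) − (0, -5, 0) = (-6, 9, -3), w · n = -81.
Distance = |w · n| / |n| = |-81| / √270 ≈ 4.93.

4.93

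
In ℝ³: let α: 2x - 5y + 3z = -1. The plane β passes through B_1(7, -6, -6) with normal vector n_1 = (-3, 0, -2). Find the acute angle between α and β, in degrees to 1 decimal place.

57.3

β: n_1·r = n_1·B_1 gives -3x - 2z = -9.
cos θ = |n₁·n₂| / (|n₁||n₂|) = |-12| / (√38 · √13).
θ = arccos(0.53991) ≈ 57.3°.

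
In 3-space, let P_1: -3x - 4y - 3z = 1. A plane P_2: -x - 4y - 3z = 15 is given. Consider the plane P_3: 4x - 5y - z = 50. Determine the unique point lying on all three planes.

(7, -4, -2)

Solving the 3×3 linear system -3x - 4y - 3z = 1, -x - 4y - 3z = 15, 4x - 5y - z = 50 (e.g. by elimination or Cramer's rule, determinant = 22) gives (7, -4, -2).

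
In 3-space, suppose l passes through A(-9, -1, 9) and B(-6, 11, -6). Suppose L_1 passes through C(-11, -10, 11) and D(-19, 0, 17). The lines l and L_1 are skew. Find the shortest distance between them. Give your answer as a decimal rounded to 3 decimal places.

4.038

A direction vector for l is B − A = (3, 12, -15).
A direction vector for L_1 is D − C = (-8, 10, 6).
Common perpendicular direction n = (3, 12, -15) × (-8, 10, 6) = (222, 102, 126).
With w = (-11, -10, 11) − (-9, -1, 9) = (-2, -9, 2), w · n = -1110.
Distance = |w · n| / |n| = |-1110| / √75564 ≈ 4.038.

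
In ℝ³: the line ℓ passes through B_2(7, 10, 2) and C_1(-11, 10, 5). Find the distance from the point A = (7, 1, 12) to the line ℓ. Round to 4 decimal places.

A direction vector for ℓ is C_1 − B_2 = (-18, 0, 3).
Taking (7, 10, 2) on ℓ with direction v = (-18, 0, 3): w = A − (7, 10, 2) = (0, -9, 10), and w × v = (-27, -180, -162).
Distance = |w × v| / |v| = √59373 / √333 ≈ 13.3528.

13.3528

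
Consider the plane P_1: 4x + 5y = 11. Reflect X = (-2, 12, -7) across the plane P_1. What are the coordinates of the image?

(-10, 2, -7)

λ = (n·X − d)/|n|² = (52 − 11)/41 = 1.
Reflection = X − 2λn = (-2, 12, -7) − 2·(4, 5, 0) = (-10, 2, -7).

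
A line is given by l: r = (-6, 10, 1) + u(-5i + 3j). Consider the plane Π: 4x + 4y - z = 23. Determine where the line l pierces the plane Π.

(-1, 7, 1)

Substitute r = (-6, 10, 1) + t(-5, 3, 0) into the plane: 15 + (-8)t = 23, so t = -1.
Intersection: (-6, 10, 1) + (-1)·(-5, 3, 0) = (-1, 7, 1).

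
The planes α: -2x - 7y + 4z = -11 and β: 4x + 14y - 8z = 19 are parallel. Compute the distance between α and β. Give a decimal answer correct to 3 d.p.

Rescale β by 1/(-2): -2x - 7y + 4z = -19/2. Then distance = |-11 − (-19/2)| / √69 ≈ 0.181.

0.181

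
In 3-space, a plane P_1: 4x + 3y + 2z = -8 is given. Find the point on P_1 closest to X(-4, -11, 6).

Foot = X − λn with λ = (n·X − d)/|n|² = (-37 − (-8))/29 = -1.
Foot = (-4, -11, 6) − (-1)·(4, 3, 2) = (0, -8, 8).

(0, -8, 8)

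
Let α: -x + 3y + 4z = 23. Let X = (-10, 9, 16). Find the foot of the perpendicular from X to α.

(-7, 0, 4)

Foot = X − λn with λ = (n·X − d)/|n|² = (101 − 23)/26 = 3.
Foot = (-10, 9, 16) − 3·(-1, 3, 4) = (-7, 0, 4).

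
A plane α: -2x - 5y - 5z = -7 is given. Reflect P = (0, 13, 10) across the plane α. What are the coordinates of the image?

(-8, -7, -10)

λ = (n·P − d)/|n|² = (-115 − (-7))/54 = -2.
Reflection = P − 2λn = (0, 13, 10) − (-4)·(-2, -5, -5) = (-8, -7, -10).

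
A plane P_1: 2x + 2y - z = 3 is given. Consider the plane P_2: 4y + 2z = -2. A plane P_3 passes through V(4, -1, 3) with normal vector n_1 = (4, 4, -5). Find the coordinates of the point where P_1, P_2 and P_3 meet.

(5, -2, 3)

P_3: n_1·r = n_1·V gives 4x + 4y - 5z = -3.
Solving the 3×3 linear system 2x + 2y - z = 3, 4y + 2z = -2, 4x + 4y - 5z = -3 (e.g. by elimination or Cramer's rule, determinant = -24) gives (5, -2, 3).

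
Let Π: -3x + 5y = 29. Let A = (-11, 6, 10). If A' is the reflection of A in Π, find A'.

(-5, -4, 10)

λ = (n·A − d)/|n|² = (63 − 29)/34 = 1.
Reflection = A − 2λn = (-11, 6, 10) − 2·(-3, 5, 0) = (-5, -4, 10).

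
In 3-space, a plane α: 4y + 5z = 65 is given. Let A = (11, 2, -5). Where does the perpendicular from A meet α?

(11, 10, 5)

Foot = A − λn with λ = (n·A − d)/|n|² = (-17 − 65)/41 = -2.
Foot = (11, 2, -5) − (-2)·(0, 4, 5) = (11, 10, 5).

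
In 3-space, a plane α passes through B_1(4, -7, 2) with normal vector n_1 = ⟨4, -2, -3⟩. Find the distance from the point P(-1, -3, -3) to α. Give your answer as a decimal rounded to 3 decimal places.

α: n_1·r = n_1·B_1 gives 4x - 2y - 3z = 24.
n·P − d = (4)·(-1) + (-2)·(-3) + (-3)·(-3) − 24 = -13; |n| = √29.
Distance = |-13| / √29 = 13/√29 ≈ 2.414.

2.414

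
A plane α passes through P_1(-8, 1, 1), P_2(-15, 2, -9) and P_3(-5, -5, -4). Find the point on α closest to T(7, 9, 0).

(-3, -1, 6)

P_1P_2 = (-7, 1, -10), P_1P_3 = (3, -6, -5); a normal to α is P_1P_2 × P_1P_3 = (-65, -65, 39).
Using P_1: α has equation -65x - 65y + 39z = 494.
Foot = T − λn with λ = (n·T − d)/|n|² = (-1040 − 494)/9971 = -2/13.
Foot = (7, 9, 0) − (-2/13)·(-65, -65, 39) = (-3, -1, 6).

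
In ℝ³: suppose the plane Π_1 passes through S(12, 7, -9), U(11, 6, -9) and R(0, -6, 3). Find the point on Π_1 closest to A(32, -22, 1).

(8, 2, 3)

SU = (-1, -1, 0), SR = (-12, -13, 12); a normal to Π_1 is SU × SR = (-12, 12, 1).
Using S: Π_1 has equation -12x + 12y + z = -69.
Foot = A − λn with λ = (n·A − d)/|n|² = (-647 − (-69))/289 = -2.
Foot = (32, -22, 1) − (-2)·(-12, 12, 1) = (8, 2, 3).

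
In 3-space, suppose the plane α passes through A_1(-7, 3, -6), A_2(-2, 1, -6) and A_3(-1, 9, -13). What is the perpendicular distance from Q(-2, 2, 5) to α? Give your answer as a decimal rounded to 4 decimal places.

A_1A_2 = (5, -2, 0), A_1A_3 = (6, 6, -7); a normal to α is A_1A_2 × A_1A_3 = (14, 35, 42).
Using A_1: α has equation 14x + 35y + 42z = -245.
n·Q − d = (14)·(-2) + (35)·(2) + (42)·(5) − (-245) = 497; |n| = √3185.
Distance = |497| / √3185 = 497/√3185 ≈ 8.8065.

8.8065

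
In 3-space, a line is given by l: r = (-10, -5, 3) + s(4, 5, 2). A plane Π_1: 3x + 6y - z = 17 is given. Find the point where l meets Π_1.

Substitute r = (-10, -5, 3) + t(4, 5, 2) into the plane: -63 + 40t = 17, so t = 2.
Intersection: (-10, -5, 3) + 2·(4, 5, 2) = (-2, 5, 7).

(-2, 5, 7)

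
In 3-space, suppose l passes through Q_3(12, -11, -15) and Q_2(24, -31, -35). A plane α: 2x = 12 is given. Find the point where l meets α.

A direction vector for l is Q_2 − Q_3 = (12, -20, -20).
Substitute r = (12, -11, -15) + t(12, -20, -20) into the plane: 24 + 24t = 12, so t = -1/2.
Intersection: (12, -11, -15) + (-1/2)·(12, -20, -20) = (6, -1, -5).

(6, -1, -5)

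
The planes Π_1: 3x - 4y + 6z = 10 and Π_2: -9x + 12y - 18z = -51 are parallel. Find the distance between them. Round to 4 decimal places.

Rescale Π_2 by 1/(-3): 3x - 4y + 6z = 17. Then distance = |10 − 17| / √61 ≈ 0.8963.

0.8963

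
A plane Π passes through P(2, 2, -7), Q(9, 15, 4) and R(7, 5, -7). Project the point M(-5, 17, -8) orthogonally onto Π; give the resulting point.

PQ = (7, 13, 11), PR = (5, 3, 0); a normal to Π is PQ × PR = (-33, 55, -44).
Using P: Π has equation -33x + 55y - 44z = 352.
Foot = M − λn with λ = (n·M − d)/|n|² = (1452 − 352)/6050 = 2/11.
Foot = (-5, 17, -8) − (2/11)·(-33, 55, -44) = (1, 7, 0).

(1, 7, 0)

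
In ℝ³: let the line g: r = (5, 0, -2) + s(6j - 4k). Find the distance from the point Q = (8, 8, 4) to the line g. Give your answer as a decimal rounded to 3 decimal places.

Taking (5, 0, -2) on g with direction v = (0, 6, -4): w = Q − (5, 0, -2) = (3, 8, 6), and w × v = (-68, 12, 18).
Distance = |w × v| / |v| = √5092 / √52 ≈ 9.896.

9.896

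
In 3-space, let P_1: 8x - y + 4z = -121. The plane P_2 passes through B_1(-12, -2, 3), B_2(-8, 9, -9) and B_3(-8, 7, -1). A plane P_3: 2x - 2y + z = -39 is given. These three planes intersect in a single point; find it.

(-10, 5, -9)

B_1B_2 = (4, 11, -12), B_1B_3 = (4, 9, -4); a normal to P_2 is B_1B_2 × B_1B_3 = (64, -32, -8).
Using B_1: P_2 has equation 64x - 32y - 8z = -728.
Solving the 3×3 linear system 8x - y + 4z = -121, 64x - 32y - 8z = -728, 2x - 2y + z = -39 (e.g. by elimination or Cramer's rule, determinant = -560) gives (-10, 5, -9).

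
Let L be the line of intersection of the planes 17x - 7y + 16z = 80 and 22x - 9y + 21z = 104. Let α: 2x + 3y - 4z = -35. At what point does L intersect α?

Direction of L: (17, -7, 16) × (22, -9, 21) = (-3, -5, 1).
A point on L: solving the two plane equations with x = 5 gives (5, 3, 1).
Substitute r = (5, 3, 1) + t(-3, -5, 1) into the plane: 15 + (-25)t = -35, so t = 2.
Intersection: (5, 3, 1) + 2·(-3, -5, 1) = (-1, -7, 3).

(-1, -7, 3)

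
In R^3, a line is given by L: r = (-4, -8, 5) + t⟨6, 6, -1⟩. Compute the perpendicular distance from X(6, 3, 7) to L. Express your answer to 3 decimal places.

3.791

Taking (-4, -8, 5) on L with direction v = (6, 6, -1): w = X − (-4, -8, 5) = (10, 11, 2), and w × v = (-23, 22, -6).
Distance = |w × v| / |v| = √1049 / √73 ≈ 3.791.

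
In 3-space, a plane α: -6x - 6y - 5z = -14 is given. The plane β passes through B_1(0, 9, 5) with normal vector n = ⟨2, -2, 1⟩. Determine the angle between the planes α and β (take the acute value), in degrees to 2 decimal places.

80.26

β: n·r = n·B_1 gives 2x - 2y + z = -13.
cos θ = |n₁·n₂| / (|n₁||n₂|) = |-5| / (√97 · √9).
θ = arccos(0.16922) ≈ 80.26°.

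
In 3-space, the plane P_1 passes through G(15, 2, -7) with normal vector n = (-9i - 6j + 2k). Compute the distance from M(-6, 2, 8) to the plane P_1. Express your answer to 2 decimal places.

P_1: n·r = n·G gives -9x - 6y + 2z = -161.
n·M − d = (-9)·(-6) + (-6)·(2) + (2)·(8) − (-161) = 219; |n| = √121.
Distance = |219| / √121 = 219/√121 ≈ 19.91.

19.91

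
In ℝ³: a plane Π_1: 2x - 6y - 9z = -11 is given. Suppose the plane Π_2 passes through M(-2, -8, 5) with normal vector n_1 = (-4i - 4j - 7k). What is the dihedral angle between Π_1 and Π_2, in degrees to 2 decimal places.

Π_2: n_1·r = n_1·M gives -4x - 4y - 7z = 5.
cos θ = |n₁·n₂| / (|n₁||n₂|) = |79| / (√121 · √81).
θ = arccos(0.79798) ≈ 37.06°.

37.06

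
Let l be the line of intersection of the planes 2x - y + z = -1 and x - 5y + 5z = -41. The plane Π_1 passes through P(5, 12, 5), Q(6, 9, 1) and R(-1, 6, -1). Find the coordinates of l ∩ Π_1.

(4, 3, -6)

Direction of l: (2, -1, 1) × (1, -5, 5) = (0, -9, -9).
A point on l: solving the two plane equations with y = 9 gives (4, 9, 0).
PQ = (1, -3, -4), PR = (-6, -6, -6); a normal to Π_1 is PQ × PR = (-6, 30, -24).
Using P: Π_1 has equation -6x + 30y - 24z = 210.
Substitute r = (4, 9, 0) + t(0, -9, -9) into the plane: 246 + (-54)t = 210, so t = 2/3.
Intersection: (4, 9, 0) + (2/3)·(0, -9, -9) = (4, 3, -6).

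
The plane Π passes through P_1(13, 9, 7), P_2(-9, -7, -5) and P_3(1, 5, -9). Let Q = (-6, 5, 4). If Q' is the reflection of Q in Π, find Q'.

P_1P_2 = (-22, -16, -12), P_1P_3 = (-12, -4, -16); a normal to Π is P_1P_2 × P_1P_3 = (208, -208, -104).
Using P_1: Π has equation 208x - 208y - 104z = 104.
λ = (n·Q − d)/|n|² = (-2704 − 104)/97344 = -3/104.
Reflection = Q − 2λn = (-6, 5, 4) − (-3/52)·(208, -208, -104) = (6, -7, -2).

(6, -7, -2)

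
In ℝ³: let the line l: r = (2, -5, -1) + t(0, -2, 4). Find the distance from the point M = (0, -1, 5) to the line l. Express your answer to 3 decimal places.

Taking (2, -5, -1) on l with direction v = (0, -2, 4): w = M − (2, -5, -1) = (-2, 4, 6), and w × v = (28, 8, 4).
Distance = |w × v| / |v| = √864 / √20 ≈ 6.573.

6.573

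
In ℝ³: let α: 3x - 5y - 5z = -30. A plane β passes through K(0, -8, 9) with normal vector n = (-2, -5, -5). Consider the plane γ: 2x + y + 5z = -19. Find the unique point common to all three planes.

β: n·r = n·K gives -2x - 5y - 5z = -5.
Solving the 3×3 linear system 3x - 5y - 5z = -30, -2x - 5y - 5z = -5, 2x + y + 5z = -19 (e.g. by elimination or Cramer's rule, determinant = -100) gives (-5, 6, -3).

(-5, 6, -3)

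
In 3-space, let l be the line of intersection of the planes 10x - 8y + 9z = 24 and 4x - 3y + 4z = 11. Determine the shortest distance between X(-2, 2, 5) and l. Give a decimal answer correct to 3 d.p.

2.789

Direction of l: (10, -8, 9) × (4, -3, 4) = (-5, -4, 2).
A point on l: solving the two plane equations with x = 8 gives (8, 7, 0).
Taking (8, 7, 0) on l with direction v = (-5, -4, 2): w = X − (8, 7, 0) = (-10, -5, 5), and w × v = (10, -5, 15).
Distance = |w × v| / |v| = √350 / √45 ≈ 2.789.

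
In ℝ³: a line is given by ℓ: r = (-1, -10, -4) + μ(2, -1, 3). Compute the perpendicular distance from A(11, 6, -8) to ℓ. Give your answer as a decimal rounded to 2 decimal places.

20.37

Taking (-1, -10, -4) on ℓ with direction v = (2, -1, 3): w = A − (-1, -10, -4) = (12, 16, -4), and w × v = (44, -44, -44).
Distance = |w × v| / |v| = √5808 / √14 ≈ 20.37.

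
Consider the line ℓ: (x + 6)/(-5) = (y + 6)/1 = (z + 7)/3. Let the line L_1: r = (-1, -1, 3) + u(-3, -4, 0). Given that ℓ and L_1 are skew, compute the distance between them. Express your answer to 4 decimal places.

8.9224

ℓ has direction (-5, 1, 3) through (-6, -6, -7).
Common perpendicular direction n = (-5, 1, 3) × (-3, -4, 0) = (12, -9, 23).
With w = (-1, -1, 3) − (-6, -6, -7) = (5, 5, 10), w · n = 245.
Distance = |w · n| / |n| = |245| / √754 ≈ 8.9224.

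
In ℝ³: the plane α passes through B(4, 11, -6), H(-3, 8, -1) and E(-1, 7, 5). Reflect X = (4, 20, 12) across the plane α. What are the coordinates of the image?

BH = (-7, -3, 5), BE = (-5, -4, 11); a normal to α is BH × BE = (-13, 52, 13).
Using B: α has equation -13x + 52y + 13z = 442.
λ = (n·X − d)/|n|² = (1144 − 442)/3042 = 3/13.
Reflection = X − 2λn = (4, 20, 12) − (6/13)·(-13, 52, 13) = (10, -4, 6).

(10, -4, 6)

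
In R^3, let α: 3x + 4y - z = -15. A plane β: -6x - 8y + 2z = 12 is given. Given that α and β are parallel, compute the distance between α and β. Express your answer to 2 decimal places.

1.77

Rescale β by 1/(-2): 3x + 4y - z = -6. Then distance = |-15 − (-6)| / √26 ≈ 1.77.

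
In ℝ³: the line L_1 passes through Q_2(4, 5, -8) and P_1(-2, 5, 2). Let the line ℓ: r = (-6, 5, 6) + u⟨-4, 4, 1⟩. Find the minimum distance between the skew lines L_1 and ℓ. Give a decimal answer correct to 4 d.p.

A direction vector for L_1 is P_1 − Q_2 = (-6, 0, 10).
Common perpendicular direction n = (-6, 0, 10) × (-4, 4, 1) = (-40, -34, -24).
With w = (-6, 5, 6) − (4, 5, -8) = (-10, 0, 14), w · n = 64.
Distance = |w · n| / |n| = |64| / √3332 ≈ 1.1087.

1.1087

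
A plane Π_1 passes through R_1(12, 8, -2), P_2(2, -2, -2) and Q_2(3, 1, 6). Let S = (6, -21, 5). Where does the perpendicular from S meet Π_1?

(-6, -9, 2)

R_1P_2 = (-10, -10, 0), R_1Q_2 = (-9, -7, 8); a normal to Π_1 is R_1P_2 × R_1Q_2 = (-80, 80, -20).
Using R_1: Π_1 has equation -80x + 80y - 20z = -280.
Foot = S − λn with λ = (n·S − d)/|n|² = (-2260 − (-280))/13200 = -3/20.
Foot = (6, -21, 5) − (-3/20)·(-80, 80, -20) = (-6, -9, 2).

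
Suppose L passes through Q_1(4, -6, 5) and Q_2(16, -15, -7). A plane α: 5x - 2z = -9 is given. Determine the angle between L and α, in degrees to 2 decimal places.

A direction vector for L is Q_2 − Q_1 = (12, -9, -12).
sin θ = |n·v| / (|n||v|) = |84| / (√29 · √369) = 0.81202.
θ ≈ 54.29°.

54.29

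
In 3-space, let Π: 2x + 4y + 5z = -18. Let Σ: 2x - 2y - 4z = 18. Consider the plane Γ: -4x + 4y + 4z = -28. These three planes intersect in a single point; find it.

Solving the 3×3 linear system 2x + 4y + 5z = -18, 2x - 2y - 4z = 18, -4x + 4y + 4z = -28 (e.g. by elimination or Cramer's rule, determinant = 48) gives (2, -3, -2).

(2, -3, -2)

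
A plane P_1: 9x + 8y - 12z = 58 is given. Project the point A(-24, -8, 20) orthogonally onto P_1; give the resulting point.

Foot = A − λn with λ = (n·A − d)/|n|² = (-520 − 58)/289 = -2.
Foot = (-24, -8, 20) − (-2)·(9, 8, -12) = (-6, 8, -4).

(-6, 8, -4)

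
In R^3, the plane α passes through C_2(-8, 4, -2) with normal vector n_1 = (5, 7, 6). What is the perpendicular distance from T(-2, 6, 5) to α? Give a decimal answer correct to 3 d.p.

α: n_1·r = n_1·C_2 gives 5x + 7y + 6z = -24.
n·T − d = (5)·(-2) + (7)·(6) + (6)·(5) − (-24) = 86; |n| = √110.
Distance = |86| / √110 = 86/√110 ≈ 8.200.

8.200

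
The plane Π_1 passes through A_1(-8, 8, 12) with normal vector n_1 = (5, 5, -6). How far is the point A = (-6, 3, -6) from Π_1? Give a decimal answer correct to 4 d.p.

10.0284

Π_1: n_1·r = n_1·A_1 gives 5x + 5y - 6z = -72.
n·A − d = (5)·(-6) + (5)·(3) + (-6)·(-6) − (-72) = 93; |n| = √86.
Distance = |93| / √86 = 93/√86 ≈ 10.0284.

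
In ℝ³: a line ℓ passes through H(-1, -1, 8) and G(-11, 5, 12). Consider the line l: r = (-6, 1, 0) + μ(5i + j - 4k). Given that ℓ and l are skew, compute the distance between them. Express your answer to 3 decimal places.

7.960

A direction vector for ℓ is G − H = (-10, 6, 4).
Common perpendicular direction n = (-10, 6, 4) × (5, 1, -4) = (-28, -20, -40).
With w = (-6, 1, 0) − (-1, -1, 8) = (-5, 2, -8), w · n = 420.
Distance = |w · n| / |n| = |420| / √2784 ≈ 7.960.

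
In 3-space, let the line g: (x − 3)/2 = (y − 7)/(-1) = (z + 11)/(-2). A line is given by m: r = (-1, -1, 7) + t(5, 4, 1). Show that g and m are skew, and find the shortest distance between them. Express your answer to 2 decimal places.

g has direction (2, -1, -2) through (3, 7, -11).
Common perpendicular direction n = (2, -1, -2) × (5, 4, 1) = (7, -12, 13).
With w = (-1, -1, 7) − (3, 7, -11) = (-4, -8, 18), w · n = 302.
Since n ≠ 0 the lines are not parallel, and w · n = 302 ≠ 0 so they do not intersect; hence they are skew.
Distance = |w · n| / |n| = |302| / √362 ≈ 15.87.

15.87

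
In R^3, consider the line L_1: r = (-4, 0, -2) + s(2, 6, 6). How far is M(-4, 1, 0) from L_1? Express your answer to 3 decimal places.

0.858

Taking (-4, 0, -2) on L_1 with direction v = (2, 6, 6): w = M − (-4, 0, -2) = (0, 1, 2), and w × v = (-6, 4, -2).
Distance = |w × v| / |v| = √56 / √76 ≈ 0.858.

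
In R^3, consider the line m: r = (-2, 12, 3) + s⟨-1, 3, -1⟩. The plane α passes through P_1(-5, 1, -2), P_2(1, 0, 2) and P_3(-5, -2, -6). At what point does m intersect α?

(1, 3, 6)

P_1P_2 = (6, -1, 4), P_1P_3 = (0, -3, -4); a normal to α is P_1P_2 × P_1P_3 = (16, 24, -18).
Using P_1: α has equation 16x + 24y - 18z = -20.
Substitute r = (-2, 12, 3) + t(-1, 3, -1) into the plane: 202 + 74t = -20, so t = -3.
Intersection: (-2, 12, 3) + (-3)·(-1, 3, -1) = (1, 3, 6).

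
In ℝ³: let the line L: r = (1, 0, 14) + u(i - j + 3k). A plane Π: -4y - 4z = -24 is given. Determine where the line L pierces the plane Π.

(-3, 4, 2)

Substitute r = (1, 0, 14) + t(1, -1, 3) into the plane: -56 + (-8)t = -24, so t = -4.
Intersection: (1, 0, 14) + (-4)·(1, -1, 3) = (-3, 4, 2).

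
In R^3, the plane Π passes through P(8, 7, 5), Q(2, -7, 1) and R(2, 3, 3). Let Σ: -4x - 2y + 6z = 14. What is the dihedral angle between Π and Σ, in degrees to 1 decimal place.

PQ = (-6, -14, -4), PR = (-6, -4, -2); a normal to Π is PQ × PR = (12, 12, -60).
Using P: Π has equation 12x + 12y - 60z = -120.
cos θ = |n₁·n₂| / (|n₁||n₂|) = |-432| / (√3888 · √56).
θ = arccos(0.92582) ≈ 22.2°.

22.2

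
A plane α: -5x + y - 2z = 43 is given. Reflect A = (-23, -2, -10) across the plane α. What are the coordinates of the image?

(7, -8, 2)

λ = (n·A − d)/|n|² = (133 − 43)/30 = 3.
Reflection = A − 2λn = (-23, -2, -10) − 6·(-5, 1, -2) = (7, -8, 2).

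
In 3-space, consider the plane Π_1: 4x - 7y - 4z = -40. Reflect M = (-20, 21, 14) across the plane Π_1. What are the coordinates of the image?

(4, -21, -10)

λ = (n·M − d)/|n|² = (-283 − (-40))/81 = -3.
Reflection = M − 2λn = (-20, 21, 14) − (-6)·(4, -7, -4) = (4, -21, -10).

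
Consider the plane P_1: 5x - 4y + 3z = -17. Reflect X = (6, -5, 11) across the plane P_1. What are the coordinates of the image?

(-14, 11, -1)

λ = (n·X − d)/|n|² = (83 − (-17))/50 = 2.
Reflection = X − 2λn = (6, -5, 11) − 4·(5, -4, 3) = (-14, 11, -1).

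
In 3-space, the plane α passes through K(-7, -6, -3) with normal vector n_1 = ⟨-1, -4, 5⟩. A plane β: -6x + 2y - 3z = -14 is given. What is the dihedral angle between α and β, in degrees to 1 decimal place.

α: n_1·r = n_1·K gives -x - 4y + 5z = 16.
cos θ = |n₁·n₂| / (|n₁||n₂|) = |-17| / (√42 · √49).
θ = arccos(0.37474) ≈ 68.0°.

68.0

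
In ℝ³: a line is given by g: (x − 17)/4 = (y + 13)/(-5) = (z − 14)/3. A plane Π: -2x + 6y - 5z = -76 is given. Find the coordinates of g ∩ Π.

(9, -3, 8)

g has direction (4, -5, 3) through (17, -13, 14).
Substitute r = (17, -13, 14) + t(4, -5, 3) into the plane: -182 + (-53)t = -76, so t = -2.
Intersection: (17, -13, 14) + (-2)·(4, -5, 3) = (9, -3, 8).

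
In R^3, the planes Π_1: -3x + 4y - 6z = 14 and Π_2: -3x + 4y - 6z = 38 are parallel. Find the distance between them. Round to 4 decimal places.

Same normal n = (-3, 4, -6) with |n| = √61; distance = |14 − 38| / |n| = 24/√61 ≈ 3.0729.

3.0729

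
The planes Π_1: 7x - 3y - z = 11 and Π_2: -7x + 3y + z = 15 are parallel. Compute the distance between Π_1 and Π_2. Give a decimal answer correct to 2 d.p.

Rescale Π_2 by 1/(-1): 7x - 3y - z = -15. Then distance = |11 − (-15)| / √59 ≈ 3.38.

3.38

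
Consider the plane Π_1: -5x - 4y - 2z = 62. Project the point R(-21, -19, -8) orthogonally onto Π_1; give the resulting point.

Foot = R − λn with λ = (n·R − d)/|n|² = (197 − 62)/45 = 3.
Foot = (-21, -19, -8) − 3·(-5, -4, -2) = (-6, -7, -2).

(-6, -7, -2)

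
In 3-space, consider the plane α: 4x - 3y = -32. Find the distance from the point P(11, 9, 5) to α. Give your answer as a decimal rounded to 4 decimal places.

9.8000

n·P − d = (4)·(11) + (-3)·(9) + (0)·(5) − (-32) = 49; |n| = √25.
Distance = |49| / √25 = 49/√25 ≈ 9.8000.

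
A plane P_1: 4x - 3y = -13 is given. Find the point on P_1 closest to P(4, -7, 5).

(-4, -1, 5)

Foot = P − λn with λ = (n·P − d)/|n|² = (37 − (-13))/25 = 2.
Foot = (4, -7, 5) − 2·(4, -3, 0) = (-4, -1, 5).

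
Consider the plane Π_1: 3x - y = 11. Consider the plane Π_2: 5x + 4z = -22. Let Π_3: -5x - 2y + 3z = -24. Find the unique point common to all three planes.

Solving the 3×3 linear system 3x - y = 11, 5x + 4z = -22, -5x - 2y + 3z = -24 (e.g. by elimination or Cramer's rule, determinant = 59) gives (2, -5, -8).

(2, -5, -8)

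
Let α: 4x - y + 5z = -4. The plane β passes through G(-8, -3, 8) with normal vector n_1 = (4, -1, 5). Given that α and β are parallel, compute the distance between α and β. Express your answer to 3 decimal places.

β: n_1·r = n_1·G gives 4x - y + 5z = 11.
Same normal n = (4, -1, 5) with |n| = √42; distance = |-4 − 11| / |n| = 15/√42 ≈ 2.315.

2.315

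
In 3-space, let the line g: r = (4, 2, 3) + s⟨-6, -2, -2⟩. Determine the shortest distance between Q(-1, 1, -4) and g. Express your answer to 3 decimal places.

Taking (4, 2, 3) on g with direction v = (-6, -2, -2): w = Q − (4, 2, 3) = (-5, -1, -7), and w × v = (-12, 32, 4).
Distance = |w × v| / |v| = √1184 / √44 ≈ 5.187.

5.187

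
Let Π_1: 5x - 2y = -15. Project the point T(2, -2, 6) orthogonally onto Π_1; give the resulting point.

Foot = T − λn with λ = (n·T − d)/|n|² = (14 − (-15))/29 = 1.
Foot = (2, -2, 6) − 1·(5, -2, 0) = (-3, 0, 6).

(-3, 0, 6)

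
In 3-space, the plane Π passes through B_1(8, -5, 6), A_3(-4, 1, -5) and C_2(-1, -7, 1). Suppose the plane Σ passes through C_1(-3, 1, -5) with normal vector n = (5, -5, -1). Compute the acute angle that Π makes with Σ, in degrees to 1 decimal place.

42.7

B_1A_3 = (-12, 6, -11), B_1C_2 = (-9, -2, -5); a normal to Π is B_1A_3 × B_1C_2 = (-52, 39, 78).
Using B_1: Π has equation -52x + 39y + 78z = -143.
Σ: n·r = n·C_1 gives 5x - 5y - z = -15.
cos θ = |n₁·n₂| / (|n₁||n₂|) = |-533| / (√10309 · √51).
θ = arccos(0.73508) ≈ 42.7°.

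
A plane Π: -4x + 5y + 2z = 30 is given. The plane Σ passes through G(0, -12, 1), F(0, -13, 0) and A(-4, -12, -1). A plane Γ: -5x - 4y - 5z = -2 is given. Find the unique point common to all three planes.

(-6, -2, 8)

GF = (0, -1, -1), GA = (-4, 0, -2); a normal to Σ is GF × GA = (2, 4, -4).
Using G: Σ has equation 2x + 4y - 4z = -52.
Solving the 3×3 linear system -4x + 5y + 2z = 30, 2x + 4y - 4z = -52, -5x - 4y - 5z = -2 (e.g. by elimination or Cramer's rule, determinant = 318) gives (-6, -2, 8).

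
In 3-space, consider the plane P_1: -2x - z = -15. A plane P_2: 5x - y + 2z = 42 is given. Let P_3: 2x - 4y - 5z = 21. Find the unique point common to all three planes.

Solving the 3×3 linear system -2x - z = -15, 5x - y + 2z = 42, 2x - 4y - 5z = 21 (e.g. by elimination or Cramer's rule, determinant = -8) gives (6, -6, 3).

(6, -6, 3)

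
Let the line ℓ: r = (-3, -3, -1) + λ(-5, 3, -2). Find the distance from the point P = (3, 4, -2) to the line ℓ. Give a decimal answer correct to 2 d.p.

Taking (-3, -3, -1) on ℓ with direction v = (-5, 3, -2): w = P − (-3, -3, -1) = (6, 7, -1), and w × v = (-11, 17, 53).
Distance = |w × v| / |v| = √3219 / √38 ≈ 9.20.

9.20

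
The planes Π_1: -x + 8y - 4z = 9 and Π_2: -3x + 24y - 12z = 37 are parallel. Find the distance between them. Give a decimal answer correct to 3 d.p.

Rescale Π_2 by 1/3: -x + 8y - 4z = 37/3. Then distance = |9 − (37/3)| / √81 ≈ 0.370.

0.370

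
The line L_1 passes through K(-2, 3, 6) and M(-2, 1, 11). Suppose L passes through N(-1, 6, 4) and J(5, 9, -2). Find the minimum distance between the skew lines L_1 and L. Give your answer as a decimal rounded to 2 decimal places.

A direction vector for L_1 is M − K = (0, -2, 5).
A direction vector for L is J − N = (6, 3, -6).
Common perpendicular direction n = (0, -2, 5) × (6, 3, -6) = (-3, 30, 12).
With w = (-1, 6, 4) − (-2, 3, 6) = (1, 3, -2), w · n = 63.
Distance = |w · n| / |n| = |63| / √1053 ≈ 1.94.

1.94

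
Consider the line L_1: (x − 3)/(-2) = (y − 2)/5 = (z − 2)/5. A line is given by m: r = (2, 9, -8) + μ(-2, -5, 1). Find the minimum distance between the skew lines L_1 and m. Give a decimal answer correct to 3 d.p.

7.744

L_1 has direction (-2, 5, 5) through (3, 2, 2).
Common perpendicular direction n = (-2, 5, 5) × (-2, -5, 1) = (30, -8, 20).
With w = (2, 9, -8) − (3, 2, 2) = (-1, 7, -10), w · n = -286.
Distance = |w · n| / |n| = |-286| / √1364 ≈ 7.744.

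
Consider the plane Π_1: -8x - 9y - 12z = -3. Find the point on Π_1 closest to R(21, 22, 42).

Foot = R − λn with λ = (n·R − d)/|n|² = (-870 − (-3))/289 = -3.
Foot = (21, 22, 42) − (-3)·(-8, -9, -12) = (-3, -5, 6).

(-3, -5, 6)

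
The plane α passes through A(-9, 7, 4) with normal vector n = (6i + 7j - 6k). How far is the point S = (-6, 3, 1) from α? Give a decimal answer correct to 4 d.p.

α: n·r = n·A gives 6x + 7y - 6z = -29.
n·S − d = (6)·(-6) + (7)·(3) + (-6)·(1) − (-29) = 8; |n| = √121.
Distance = |8| / √121 = 8/√121 ≈ 0.7273.

0.7273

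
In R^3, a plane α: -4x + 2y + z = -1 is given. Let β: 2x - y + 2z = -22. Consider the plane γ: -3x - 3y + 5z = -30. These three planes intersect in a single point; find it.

Solving the 3×3 linear system -4x + 2y + z = -1, 2x - y + 2z = -22, -3x - 3y + 5z = -30 (e.g. by elimination or Cramer's rule, determinant = -45) gives (-3, -2, -9).

(-3, -2, -9)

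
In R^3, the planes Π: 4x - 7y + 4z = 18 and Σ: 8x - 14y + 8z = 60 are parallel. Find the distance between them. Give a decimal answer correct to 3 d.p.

Rescale Σ by 1/2: 4x - 7y + 4z = 30. Then distance = |18 − 30| / √81 ≈ 1.333.

1.333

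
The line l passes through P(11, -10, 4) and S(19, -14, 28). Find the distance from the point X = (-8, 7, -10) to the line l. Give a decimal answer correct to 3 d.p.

A direction vector for l is S − P = (8, -4, 24).
Taking (11, -10, 4) on l with direction v = (8, -4, 24): w = X − (11, -10, 4) = (-19, 17, -14), and w × v = (352, 344, -60).
Distance = |w × v| / |v| = √245840 / √656 ≈ 19.359.

19.359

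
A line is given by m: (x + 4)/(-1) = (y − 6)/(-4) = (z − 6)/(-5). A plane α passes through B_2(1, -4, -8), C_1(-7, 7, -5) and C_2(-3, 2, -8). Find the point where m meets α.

(-5, 2, 1)

m has direction (-1, -4, -5) through (-4, 6, 6).
B_2C_1 = (-8, 11, 3), B_2C_2 = (-4, 6, 0); a normal to α is B_2C_1 × B_2C_2 = (-18, -12, -4).
Using B_2: α has equation -18x - 12y - 4z = 62.
Substitute r = (-4, 6, 6) + t(-1, -4, -5) into the plane: -24 + 86t = 62, so t = 1.
Intersection: (-4, 6, 6) + 1·(-1, -4, -5) = (-5, 2, 1).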